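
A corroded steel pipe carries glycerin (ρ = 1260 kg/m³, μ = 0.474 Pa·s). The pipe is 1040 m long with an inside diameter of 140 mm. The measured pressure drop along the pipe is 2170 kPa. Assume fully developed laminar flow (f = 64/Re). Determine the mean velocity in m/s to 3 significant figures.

For laminar flow, f = 64/Re with Re = ρVD/μ, so Darcy-Weisbach reduces to ΔP = 32μLV/D². Solving for V: V = ΔP·D²/(32μL) = 2.17e+06·(0.14)²/(32·0.474·1040) = 2.696 m/s.
Check: Re = ρVD/μ = 1260·2.696·0.14/0.474 = 1003 < 2300, so the laminar assumption holds.

V ≈ 2.70 m/s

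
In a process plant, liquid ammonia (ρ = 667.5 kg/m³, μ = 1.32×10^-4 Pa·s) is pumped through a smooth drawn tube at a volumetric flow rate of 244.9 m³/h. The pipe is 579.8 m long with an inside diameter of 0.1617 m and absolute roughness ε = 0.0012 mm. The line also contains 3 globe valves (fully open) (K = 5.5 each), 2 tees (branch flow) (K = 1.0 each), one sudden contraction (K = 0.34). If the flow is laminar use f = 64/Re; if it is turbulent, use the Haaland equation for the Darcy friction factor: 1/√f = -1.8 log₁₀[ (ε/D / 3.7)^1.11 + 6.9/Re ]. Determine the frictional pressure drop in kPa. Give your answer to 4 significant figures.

Q = 244.9 m³/h = 244.9/3600 = 0.06803 m³/s.
Cross-sectional area A = πD²/4 = π(0.1617)²/4 = 0.02054 m²; mean velocity V = Q/A = 0.06803/0.02054 = 3.313 m/s.
Reynolds number Re = ρVD/μ = 667.5 · 3.313 · 0.1617 / 0.000132 = 2.709e+06.
Re > 4000 → turbulent. Relative roughness ε/D = 1.2e-06/0.1617 = 7.42e-06. Haaland: 1/√f = -1.8 log₁₀[(7.42e-06/3.7)^1.11 + 6.9/2.709e+06] = -1.8 log₁₀[4.74e-07 + 2.55e-06] = 9.936, so f = 0.01013.
Total minor-loss coefficient ΣK = 3·5.5 + 2·1 + 1·0.34 = 18.8.
ΔP = [f·L/D + ΣK]·(ρV²/2) = [0.01013·579.8/0.1617 + 18.8]·(667.5·3.313²/2) = [36.32 + 18.8]·3662 = 2.02e+05 Pa.
ΔP = 2.02e+05 Pa = 202.0 kPa.

ΔP ≈ 202.0 kPa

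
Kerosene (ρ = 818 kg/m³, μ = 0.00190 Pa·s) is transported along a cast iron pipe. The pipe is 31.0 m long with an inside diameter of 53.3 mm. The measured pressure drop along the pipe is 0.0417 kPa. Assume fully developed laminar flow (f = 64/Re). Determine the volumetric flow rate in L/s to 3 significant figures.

For laminar flow, f = 64/Re with Re = ρVD/μ, so Darcy-Weisbach reduces to ΔP = 32μLV/D². Solving for V: V = ΔP·D²/(32μL) = 41.7·(0.0533)²/(32·0.0019·31) = 0.06285 m/s.
Check: Re = ρVD/μ = 818·0.06285·0.0533/0.0019 = 1442 < 2300, so the laminar assumption holds.
Q = V·A = 0.06285·(π/4·0.0533²) = 0.0001402 m³/s = 0.140 L/s.

Q ≈ 0.140 L/s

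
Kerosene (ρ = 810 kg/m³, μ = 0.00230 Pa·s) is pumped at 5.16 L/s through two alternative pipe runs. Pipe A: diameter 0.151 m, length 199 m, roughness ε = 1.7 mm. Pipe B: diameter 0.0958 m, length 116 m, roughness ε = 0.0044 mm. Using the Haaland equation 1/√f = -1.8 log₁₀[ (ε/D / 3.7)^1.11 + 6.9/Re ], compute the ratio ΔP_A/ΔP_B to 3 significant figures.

Pipe A: V = Q/A = 0.00516/0.01791 = 0.2881 m/s; Re = 1.532e+04; ε/D = 0.0113; Haaland → f = 0.04277; ΔP_A = f(L/D)(ρV²/2) = 1895 Pa.
Pipe B: V = Q/A = 0.00516/0.007208 = 0.7159 m/s; Re = 2.415e+04; ε/D = 4.59e-05; Haaland → f = 0.02465; ΔP_B = f(L/D)(ρV²/2) = 6194 Pa.
ΔP_A/ΔP_B = 1895/6194 = 0.306.

ΔP_A/ΔP_B ≈ 0.306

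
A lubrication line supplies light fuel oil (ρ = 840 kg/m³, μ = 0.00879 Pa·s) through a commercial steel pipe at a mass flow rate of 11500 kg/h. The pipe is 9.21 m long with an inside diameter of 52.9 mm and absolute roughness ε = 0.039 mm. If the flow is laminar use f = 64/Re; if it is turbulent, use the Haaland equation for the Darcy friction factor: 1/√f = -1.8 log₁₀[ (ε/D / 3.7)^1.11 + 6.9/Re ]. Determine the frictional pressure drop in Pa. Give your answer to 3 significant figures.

ṁ = 11500 kg/h = 11500/3600 = 3.194 kg/s.
A = πD²/4 = π(0.0529)²/4 = 0.002198 m²; mean velocity V = ṁ/(ρA) = 3.194/(840 · 0.002198) = 1.73 m/s.
Reynolds number Re = ρVD/μ = 840 · 1.73 · 0.0529 / 0.00879 = 8747.
Re > 4000 → turbulent. Relative roughness ε/D = 3.9e-05/0.0529 = 0.000737. Haaland: 1/√f = -1.8 log₁₀[(0.000737/3.7)^1.11 + 6.9/8747] = -1.8 log₁₀[7.8e-05 + 0.000789] = 5.512, so f = 0.03292.
Darcy-Weisbach: ΔP = f(L/D)(ρV²/2) = 0.03292·(9.21/0.0529)·(840·1.73²/2) = 0.03292·174.1·1257 = 7206 Pa.

ΔP ≈ 7210 Pa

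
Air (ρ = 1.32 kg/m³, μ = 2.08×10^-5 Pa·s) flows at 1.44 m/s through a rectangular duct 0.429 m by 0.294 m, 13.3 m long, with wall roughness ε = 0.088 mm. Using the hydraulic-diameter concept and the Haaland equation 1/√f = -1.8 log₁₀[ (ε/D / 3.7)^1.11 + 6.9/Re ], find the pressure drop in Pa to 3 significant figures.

Hydraulic diameter D_h = 4A/P = 4·(0.429·0.294)/(2·(0.429+0.294)) = 0.5045/1.446 = 0.3489 m.
Re = ρVD_h/μ = 1.32·1.44·0.3489/2.08e-05 = 3.188e+04.
ε/D_h = 8.8e-05/0.3489 = 0.000252; Haaland gives 1/√f = -1.8 log₁₀[2.37e-05+0.000216] = 6.515, so f = 0.02356.
ΔP = f(L/D_h)(ρV²/2) = 0.02356·13.3/0.3489·1.369 = 1.229 Pa.

ΔP ≈ 1.23 Pa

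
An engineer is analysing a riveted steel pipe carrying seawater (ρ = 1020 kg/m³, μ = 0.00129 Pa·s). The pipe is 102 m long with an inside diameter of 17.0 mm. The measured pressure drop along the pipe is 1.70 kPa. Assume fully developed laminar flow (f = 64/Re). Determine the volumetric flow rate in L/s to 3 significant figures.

For laminar flow, f = 64/Re with Re = ρVD/μ, so Darcy-Weisbach reduces to ΔP = 32μLV/D². Solving for V: V = ΔP·D²/(32μL) = 1700·(0.017)²/(32·0.00129·102) = 0.1167 m/s.
Check: Re = ρVD/μ = 1020·0.1167·0.017/0.00129 = 1568 < 2300, so the laminar assumption holds.
Q = V·A = 0.1167·(π/4·0.017²) = 2.648e-05 m³/s = 0.0265 L/s.

Q ≈ 0.0265 L/s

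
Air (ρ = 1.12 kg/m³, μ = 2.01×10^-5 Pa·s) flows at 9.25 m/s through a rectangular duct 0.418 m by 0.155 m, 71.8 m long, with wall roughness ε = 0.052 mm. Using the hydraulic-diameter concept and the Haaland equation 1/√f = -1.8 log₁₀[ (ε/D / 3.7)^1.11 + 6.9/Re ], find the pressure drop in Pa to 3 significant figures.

ΔP ≈ 280 Pa

Hydraulic diameter D_h = 4A/P = 4·(0.418·0.155)/(2·(0.418+0.155)) = 0.2592/1.146 = 0.2261 m.
Re = ρVD_h/μ = 1.12·9.25·0.2261/2.01e-05 = 1.166e+05.
ε/D_h = 5.2e-05/0.2261 = 0.00023; Haaland gives 1/√f = -1.8 log₁₀[2.14e-05+5.92e-05] = 7.368, so f = 0.01842.
ΔP = f(L/D_h)(ρV²/2) = 0.01842·71.8/0.2261·47.92 = 280.2 Pa.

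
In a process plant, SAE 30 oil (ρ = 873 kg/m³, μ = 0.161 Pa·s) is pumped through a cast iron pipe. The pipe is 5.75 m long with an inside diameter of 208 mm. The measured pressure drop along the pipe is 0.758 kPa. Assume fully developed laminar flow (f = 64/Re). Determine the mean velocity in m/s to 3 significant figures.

V ≈ 1.11 m/s

For laminar flow, f = 64/Re with Re = ρVD/μ, so Darcy-Weisbach reduces to ΔP = 32μLV/D². Solving for V: V = ΔP·D²/(32μL) = 758·(0.208)²/(32·0.161·5.75) = 1.107 m/s.
Check: Re = ρVD/μ = 873·1.107·0.208/0.161 = 1249 < 2300, so the laminar assumption holds.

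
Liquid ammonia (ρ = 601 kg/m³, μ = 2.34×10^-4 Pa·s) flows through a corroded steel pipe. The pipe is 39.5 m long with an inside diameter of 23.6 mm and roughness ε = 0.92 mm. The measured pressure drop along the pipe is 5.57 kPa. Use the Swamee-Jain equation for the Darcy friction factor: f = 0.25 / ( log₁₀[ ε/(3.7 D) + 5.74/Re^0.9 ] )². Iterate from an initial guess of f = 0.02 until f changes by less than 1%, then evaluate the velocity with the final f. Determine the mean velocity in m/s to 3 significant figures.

Rearranging Darcy-Weisbach: V = √(2·ΔP·D/(f·L·ρ)). With ε/D = 0.00092/0.0236 = 0.039, iterate starting from f = 0.02:
  f = 0.02 → V = √(2·5570·0.0236/(0.02·39.5·601)) = 0.7441 m/s; Re = ρVD/μ = 4.51e+04; f → 0.06493
  f = 0.06493 → V = 0.413 m/s; Re = 2.503e+04; f → 0.06561
  f = 0.06561 → V = 0.4109 m/s; Re = 2.49e+04; f → 0.06562
Converged (Δf/f < 1%). With the final f = 0.06562: V = √(2·5570·0.0236/(0.06562·39.5·601)) = 0.4108 m/s.

V ≈ 0.411 m/s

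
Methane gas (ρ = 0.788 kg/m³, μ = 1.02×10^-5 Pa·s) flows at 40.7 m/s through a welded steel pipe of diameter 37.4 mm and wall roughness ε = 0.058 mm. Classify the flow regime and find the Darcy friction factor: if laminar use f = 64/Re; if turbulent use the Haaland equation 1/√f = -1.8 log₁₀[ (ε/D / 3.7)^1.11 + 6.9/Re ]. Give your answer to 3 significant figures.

Re = ρVD/μ = 0.788·40.7·0.0374/1.02e-05 = 1.176e+05.
Re > 4000 → turbulent. ε/D = 5.8e-05/0.0374 = 0.00155; Haaland: 1/√f = -1.8 log₁₀[0.000178 + 5.87e-05] = 6.526, so f = 0.02348.

f ≈ 0.0235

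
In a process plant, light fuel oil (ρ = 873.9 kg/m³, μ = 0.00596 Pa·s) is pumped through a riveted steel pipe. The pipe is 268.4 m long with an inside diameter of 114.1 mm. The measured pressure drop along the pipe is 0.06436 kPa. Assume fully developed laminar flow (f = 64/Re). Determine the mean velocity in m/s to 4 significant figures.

For laminar flow, f = 64/Re with Re = ρVD/μ, so Darcy-Weisbach reduces to ΔP = 32μLV/D². Solving for V: V = ΔP·D²/(32μL) = 64.36·(0.1141)²/(32·0.00596·268.4) = 0.01637 m/s.
Check: Re = ρVD/μ = 873.9·0.01637·0.1141/0.00596 = 273.8 < 2300, so the laminar assumption holds.

V ≈ 0.01637 m/s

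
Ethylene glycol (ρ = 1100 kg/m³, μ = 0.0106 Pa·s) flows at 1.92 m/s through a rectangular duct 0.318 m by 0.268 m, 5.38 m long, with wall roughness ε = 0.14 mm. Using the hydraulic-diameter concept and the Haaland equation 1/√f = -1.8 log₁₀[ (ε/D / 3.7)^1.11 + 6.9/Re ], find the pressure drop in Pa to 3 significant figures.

Hydraulic diameter D_h = 4A/P = 4·(0.318·0.268)/(2·(0.318+0.268)) = 0.3409/1.172 = 0.2909 m.
Re = ρVD_h/μ = 1100·1.92·0.2909/0.0106 = 5.795e+04.
ε/D_h = 0.00014/0.2909 = 0.000481; Haaland gives 1/√f = -1.8 log₁₀[4.86e-05+0.000119] = 6.796, so f = 0.02165.
ΔP = f(L/D_h)(ρV²/2) = 0.02165·5.38/0.2909·2028 = 812 Pa.

ΔP ≈ 812 Pa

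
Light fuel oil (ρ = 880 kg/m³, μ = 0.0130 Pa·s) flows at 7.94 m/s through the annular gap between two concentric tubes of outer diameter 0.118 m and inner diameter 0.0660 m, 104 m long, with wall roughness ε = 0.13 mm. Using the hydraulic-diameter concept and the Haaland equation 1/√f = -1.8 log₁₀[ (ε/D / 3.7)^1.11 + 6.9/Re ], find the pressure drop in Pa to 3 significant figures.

Hydraulic diameter D_h = 4A/P = D_o - D_i = 0.118 - 0.066 = 0.052 m.
Re = ρVD_h/μ = 880·7.94·0.052/0.013 = 2.795e+04.
ε/D_h = 0.00013/0.052 = 0.0025; Haaland gives 1/√f = -1.8 log₁₀[0.000303+0.000247] = 5.868, so f = 0.02904.
ΔP = f(L/D_h)(ρV²/2) = 0.02904·104/0.052·2.774e+04 = 1.611e+06 Pa.

ΔP ≈ 1.61×10^6 Pa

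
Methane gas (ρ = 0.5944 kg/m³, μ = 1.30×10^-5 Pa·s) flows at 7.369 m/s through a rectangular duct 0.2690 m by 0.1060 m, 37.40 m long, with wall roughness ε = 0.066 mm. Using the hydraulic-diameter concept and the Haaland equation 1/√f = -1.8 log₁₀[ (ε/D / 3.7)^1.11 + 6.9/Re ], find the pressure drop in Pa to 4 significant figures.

ΔP ≈ 87.13 Pa

Hydraulic diameter D_h = 4A/P = 4·(0.269·0.106)/(2·(0.269+0.106)) = 0.1141/0.75 = 0.1521 m.
Re = ρVD_h/μ = 0.5944·7.369·0.1521/1.3e-05 = 5.124e+04.
ε/D_h = 6.6e-05/0.1521 = 0.000434; Haaland gives 1/√f = -1.8 log₁₀[4.33e-05+0.000135] = 6.749, so f = 0.02195.
ΔP = f(L/D_h)(ρV²/2) = 0.02195·37.4/0.1521·16.14 = 87.13 Pa.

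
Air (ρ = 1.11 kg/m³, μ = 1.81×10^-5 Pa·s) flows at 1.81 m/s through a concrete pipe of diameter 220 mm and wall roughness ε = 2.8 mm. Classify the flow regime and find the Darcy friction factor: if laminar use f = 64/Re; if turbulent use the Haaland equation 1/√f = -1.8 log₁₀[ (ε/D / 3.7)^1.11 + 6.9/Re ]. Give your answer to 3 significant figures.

Re = ρVD/μ = 1.11·1.81·0.22/1.81e-05 = 2.442e+04.
Re > 4000 → turbulent. ε/D = 0.0028/0.22 = 0.0127; Haaland: 1/√f = -1.8 log₁₀[0.00184 + 0.000283] = 4.811, so f = 0.04321.

f ≈ 0.0432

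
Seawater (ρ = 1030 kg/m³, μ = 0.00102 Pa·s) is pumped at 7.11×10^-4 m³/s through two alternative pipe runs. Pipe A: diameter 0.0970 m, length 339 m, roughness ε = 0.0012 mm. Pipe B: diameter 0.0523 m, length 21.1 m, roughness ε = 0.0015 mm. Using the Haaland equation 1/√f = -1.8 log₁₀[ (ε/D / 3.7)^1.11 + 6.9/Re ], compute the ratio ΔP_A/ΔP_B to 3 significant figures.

ΔP_A/ΔP_B ≈ 0.862

Pipe A: V = Q/A = 0.000711/0.00739 = 0.09621 m/s; Re = 9424; ε/D = 1.24e-05; Haaland → f = 0.03141; ΔP_A = f(L/D)(ρV²/2) = 523.3 Pa.
Pipe B: V = Q/A = 0.000711/0.002148 = 0.331 m/s; Re = 1.748e+04; ε/D = 2.87e-05; Haaland → f = 0.02668; ΔP_B = f(L/D)(ρV²/2) = 607.2 Pa.
ΔP_A/ΔP_B = 523.3/607.2 = 0.862.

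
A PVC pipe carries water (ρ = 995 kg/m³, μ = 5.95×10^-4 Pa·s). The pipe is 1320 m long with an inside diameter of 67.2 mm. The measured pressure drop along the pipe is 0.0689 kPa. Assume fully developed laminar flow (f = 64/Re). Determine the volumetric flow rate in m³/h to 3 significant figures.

For laminar flow, f = 64/Re with Re = ρVD/μ, so Darcy-Weisbach reduces to ΔP = 32μLV/D². Solving for V: V = ΔP·D²/(32μL) = 68.9·(0.0672)²/(32·0.000595·1320) = 0.01238 m/s.
Check: Re = ρVD/μ = 995·0.01238·0.0672/0.000595 = 1391 < 2300, so the laminar assumption holds.
Q = V·A = 0.01238·(π/4·0.0672²) = 4.391e-05 m³/s = 0.158 m³/h.

Q ≈ 0.158 m³/h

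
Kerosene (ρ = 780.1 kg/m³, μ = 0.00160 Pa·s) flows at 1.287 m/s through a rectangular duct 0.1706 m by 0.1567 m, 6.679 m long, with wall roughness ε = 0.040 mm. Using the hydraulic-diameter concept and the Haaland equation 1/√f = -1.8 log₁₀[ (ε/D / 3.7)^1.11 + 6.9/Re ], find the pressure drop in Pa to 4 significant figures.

Hydraulic diameter D_h = 4A/P = 4·(0.1706·0.1567)/(2·(0.1706+0.1567)) = 0.1069/0.6546 = 0.1634 m.
Re = ρVD_h/μ = 780.1·1.287·0.1634/0.0016 = 1.025e+05.
ε/D_h = 4e-05/0.1634 = 0.000245; Haaland gives 1/√f = -1.8 log₁₀[2.3e-05+6.73e-05] = 7.28, so f = 0.01887.
ΔP = f(L/D_h)(ρV²/2) = 0.01887·6.679/0.1634·646.1 = 498.4 Pa.

ΔP ≈ 498.4 Pa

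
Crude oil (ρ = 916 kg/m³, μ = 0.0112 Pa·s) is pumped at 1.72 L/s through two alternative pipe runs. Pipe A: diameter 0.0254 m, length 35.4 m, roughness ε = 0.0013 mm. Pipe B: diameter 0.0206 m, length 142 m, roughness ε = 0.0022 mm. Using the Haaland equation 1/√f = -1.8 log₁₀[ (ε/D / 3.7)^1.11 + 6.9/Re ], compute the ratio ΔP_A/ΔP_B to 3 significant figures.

ΔP_A/ΔP_B ≈ 0.0927

Pipe A: V = Q/A = 0.00172/0.0005067 = 3.394 m/s; Re = 7052; ε/D = 5.12e-05; Haaland → f = 0.03412; ΔP_A = f(L/D)(ρV²/2) = 2.509e+05 Pa.
Pipe B: V = Q/A = 0.00172/0.0003333 = 5.161 m/s; Re = 8695; ε/D = 0.000107; Haaland → f = 0.03221; ΔP_B = f(L/D)(ρV²/2) = 2.708e+06 Pa.
ΔP_A/ΔP_B = 2.509e+05/2.708e+06 = 0.0927.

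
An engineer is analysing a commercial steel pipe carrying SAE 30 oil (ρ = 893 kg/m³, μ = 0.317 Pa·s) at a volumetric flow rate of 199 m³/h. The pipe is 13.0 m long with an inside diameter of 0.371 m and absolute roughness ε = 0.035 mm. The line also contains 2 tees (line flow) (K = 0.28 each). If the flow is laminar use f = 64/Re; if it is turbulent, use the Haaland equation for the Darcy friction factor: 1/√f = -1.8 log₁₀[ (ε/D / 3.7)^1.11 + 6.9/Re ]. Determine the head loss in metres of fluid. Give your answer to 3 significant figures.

h_f ≈ 0.0634 m

Q = 199 m³/h = 199/3600 = 0.05528 m³/s.
Cross-sectional area A = πD²/4 = π(0.371)²/4 = 0.1081 m²; mean velocity V = Q/A = 0.05528/0.1081 = 0.5113 m/s.
Reynolds number Re = ρVD/μ = 893 · 0.5113 · 0.371 / 0.317 = 534.4.
Re < 2300 → laminar flow, so f = 64/Re = 64/534.4 = 0.1198 (the turbulent correlation is not needed).
Total minor-loss coefficient ΣK = 2·0.28 = 0.56.
ΔP = [f·L/D + ΣK]·(ρV²/2) = [0.1198·13/0.371 + 0.56]·(893·0.5113²/2) = [4.196 + 0.56]·116.7 = 555.3 Pa.
Head loss h_f = ΔP/(ρg) = 555.3/(893·9.81) = 0.0634 m.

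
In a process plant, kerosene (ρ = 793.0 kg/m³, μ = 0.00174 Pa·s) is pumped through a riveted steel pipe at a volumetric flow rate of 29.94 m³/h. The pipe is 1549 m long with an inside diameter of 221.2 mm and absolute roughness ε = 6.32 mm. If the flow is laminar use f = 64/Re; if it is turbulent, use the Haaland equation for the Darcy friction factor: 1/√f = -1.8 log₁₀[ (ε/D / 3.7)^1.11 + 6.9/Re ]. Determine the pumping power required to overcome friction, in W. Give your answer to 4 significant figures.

P ≈ 62.27 W

Q = 29.94 m³/h = 29.94/3600 = 0.008317 m³/s.
Cross-sectional area A = πD²/4 = π(0.2212)²/4 = 0.03843 m²; mean velocity V = Q/A = 0.008317/0.03843 = 0.2164 m/s.
Reynolds number Re = ρVD/μ = 793 · 0.2164 · 0.2212 / 0.00174 = 2.182e+04.
Re > 4000 → turbulent. Relative roughness ε/D = 0.00632/0.2212 = 0.0286. Haaland: 1/√f = -1.8 log₁₀[(0.0286/3.7)^1.11 + 6.9/2.182e+04] = -1.8 log₁₀[0.00452 + 0.000316] = 4.167, so f = 0.05758.
Darcy-Weisbach: ΔP = f(L/D)(ρV²/2) = 0.05758·(1549/0.2212)·(793·0.2164²/2) = 0.05758·7003·18.57 = 7488 Pa.
Pumping power P = QΔP = 0.008317·7488 = 62.272 W = 62.27 W.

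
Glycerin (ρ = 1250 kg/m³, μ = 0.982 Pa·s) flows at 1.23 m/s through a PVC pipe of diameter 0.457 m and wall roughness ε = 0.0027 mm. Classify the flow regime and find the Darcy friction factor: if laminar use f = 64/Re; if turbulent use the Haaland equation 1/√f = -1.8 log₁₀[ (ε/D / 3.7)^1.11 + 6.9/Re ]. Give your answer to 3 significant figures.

f ≈ 0.0894

Re = ρVD/μ = 1250·1.23·0.457/0.982 = 715.5.
Re < 2300 → laminar, so f = 64/Re = 0.08945 (roughness is irrelevant in laminar flow).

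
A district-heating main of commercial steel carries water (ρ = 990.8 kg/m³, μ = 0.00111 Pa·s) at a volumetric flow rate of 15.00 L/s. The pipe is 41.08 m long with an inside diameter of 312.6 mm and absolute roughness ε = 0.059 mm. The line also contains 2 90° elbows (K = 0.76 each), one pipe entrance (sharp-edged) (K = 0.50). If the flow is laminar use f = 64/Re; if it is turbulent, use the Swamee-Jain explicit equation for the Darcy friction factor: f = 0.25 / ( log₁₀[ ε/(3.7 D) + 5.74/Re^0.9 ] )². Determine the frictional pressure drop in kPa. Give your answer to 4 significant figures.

ΔP ≈ 0.09081 kPa

Q = 15.00 L/s = 15.00/1000 = 0.015 m³/s.
Cross-sectional area A = πD²/4 = π(0.3126)²/4 = 0.07675 m²; mean velocity V = Q/A = 0.015/0.07675 = 0.1954 m/s.
Reynolds number Re = ρVD/μ = 990.8 · 0.1954 · 0.3126 / 0.00111 = 5.454e+04.
Re > 4000 → turbulent. Relative roughness ε/D = 5.9e-05/0.3126 = 0.000189. Swamee-Jain: f = 0.25/(log₁₀[0.000189/3.7 + 5.74/5.454e+04^0.9])² = 0.25/(log₁₀[5.1e-05 + 0.000313])² = 0.25/(-3.439)² = 0.02114.
Total minor-loss coefficient ΣK = 2·0.76 + 1·0.5 = 2.02.
ΔP = [f·L/D + ΣK]·(ρV²/2) = [0.02114·41.08/0.3126 + 2.02]·(990.8·0.1954²/2) = [2.779 + 2.02]·18.92 = 90.81 Pa.
ΔP = 90.81 Pa = 0.09081 kPa.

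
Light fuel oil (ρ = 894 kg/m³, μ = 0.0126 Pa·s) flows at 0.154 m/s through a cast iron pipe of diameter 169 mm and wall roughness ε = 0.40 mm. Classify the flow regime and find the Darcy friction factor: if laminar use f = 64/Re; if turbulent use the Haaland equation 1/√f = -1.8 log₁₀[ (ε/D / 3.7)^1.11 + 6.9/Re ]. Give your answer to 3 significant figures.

f ≈ 0.0347

Re = ρVD/μ = 894·0.154·0.169/0.0126 = 1847.
Re < 2300 → laminar, so f = 64/Re = 0.03466 (roughness is irrelevant in laminar flow).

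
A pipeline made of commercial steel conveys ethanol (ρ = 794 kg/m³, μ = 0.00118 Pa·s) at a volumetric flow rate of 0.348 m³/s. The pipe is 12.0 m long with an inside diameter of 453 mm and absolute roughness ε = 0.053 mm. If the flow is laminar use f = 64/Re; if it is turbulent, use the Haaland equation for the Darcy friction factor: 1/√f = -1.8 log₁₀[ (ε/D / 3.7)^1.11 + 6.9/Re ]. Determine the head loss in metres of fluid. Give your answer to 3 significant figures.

Cross-sectional area A = πD²/4 = π(0.453)²/4 = 0.1612 m²; mean velocity V = Q/A = 0.348/0.1612 = 2.159 m/s.
Reynolds number Re = ρVD/μ = 794 · 2.159 · 0.453 / 0.00118 = 6.582e+05.
Re > 4000 → turbulent. Relative roughness ε/D = 5.3e-05/0.453 = 0.000117. Haaland: 1/√f = -1.8 log₁₀[(0.000117/3.7)^1.11 + 6.9/6.582e+05] = -1.8 log₁₀[1.01e-05 + 1.05e-05] = 8.435, so f = 0.01405.
Darcy-Weisbach: ΔP = f(L/D)(ρV²/2) = 0.01405·(12/0.453)·(794·2.159²/2) = 0.01405·26.49·1851 = 689.1 Pa.
Head loss h_f = ΔP/(ρg) = 689.1/(794·9.81) = 0.0885 m.

h_f ≈ 0.0885 m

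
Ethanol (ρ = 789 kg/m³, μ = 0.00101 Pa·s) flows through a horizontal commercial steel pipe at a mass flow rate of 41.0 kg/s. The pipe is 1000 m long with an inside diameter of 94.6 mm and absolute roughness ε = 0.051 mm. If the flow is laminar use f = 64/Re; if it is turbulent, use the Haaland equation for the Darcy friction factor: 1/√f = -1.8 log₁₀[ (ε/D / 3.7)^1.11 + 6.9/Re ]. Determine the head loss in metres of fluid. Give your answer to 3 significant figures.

A = πD²/4 = π(0.0946)²/4 = 0.007029 m²; mean velocity V = ṁ/(ρA) = 41/(789 · 0.007029) = 7.393 m/s.
Reynolds number Re = ρVD/μ = 789 · 7.393 · 0.0946 / 0.00101 = 5.464e+05.
Re > 4000 → turbulent. Relative roughness ε/D = 5.1e-05/0.0946 = 0.000539. Haaland: 1/√f = -1.8 log₁₀[(0.000539/3.7)^1.11 + 6.9/5.464e+05] = -1.8 log₁₀[5.51e-05 + 1.26e-05] = 7.504, so f = 0.01776.
Darcy-Weisbach: ΔP = f(L/D)(ρV²/2) = 0.01776·(1000/0.0946)·(789·7.393²/2) = 0.01776·1.057e+04·2.156e+04 = 4.048e+06 Pa.
Head loss h_f = ΔP/(ρg) = 4.048e+06/(789·9.81) = 523 m.

h_f ≈ 523 m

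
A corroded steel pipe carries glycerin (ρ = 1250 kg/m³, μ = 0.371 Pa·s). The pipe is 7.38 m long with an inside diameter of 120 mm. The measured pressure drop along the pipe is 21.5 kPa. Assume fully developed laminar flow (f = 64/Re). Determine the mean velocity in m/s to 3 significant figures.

For laminar flow, f = 64/Re with Re = ρVD/μ, so Darcy-Weisbach reduces to ΔP = 32μLV/D². Solving for V: V = ΔP·D²/(32μL) = 2.15e+04·(0.12)²/(32·0.371·7.38) = 3.534 m/s.
Check: Re = ρVD/μ = 1250·3.534·0.12/0.371 = 1429 < 2300, so the laminar assumption holds.

V ≈ 3.53 m/s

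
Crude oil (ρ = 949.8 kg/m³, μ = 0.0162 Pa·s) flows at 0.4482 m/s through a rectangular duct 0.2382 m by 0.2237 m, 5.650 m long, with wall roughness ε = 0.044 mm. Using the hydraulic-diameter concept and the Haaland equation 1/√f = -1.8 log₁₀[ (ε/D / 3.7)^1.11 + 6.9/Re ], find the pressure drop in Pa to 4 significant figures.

Hydraulic diameter D_h = 4A/P = 4·(0.2382·0.2237)/(2·(0.2382+0.2237)) = 0.2131/0.9238 = 0.2307 m.
Re = ρVD_h/μ = 949.8·0.4482·0.2307/0.0162 = 6063.
ε/D_h = 4.4e-05/0.2307 = 0.000191; Haaland gives 1/√f = -1.8 log₁₀[1.74e-05+0.00114] = 5.287, so f = 0.03577.
ΔP = f(L/D_h)(ρV²/2) = 0.03577·5.65/0.2307·95.4 = 83.58 Pa.

ΔP ≈ 83.58 Pa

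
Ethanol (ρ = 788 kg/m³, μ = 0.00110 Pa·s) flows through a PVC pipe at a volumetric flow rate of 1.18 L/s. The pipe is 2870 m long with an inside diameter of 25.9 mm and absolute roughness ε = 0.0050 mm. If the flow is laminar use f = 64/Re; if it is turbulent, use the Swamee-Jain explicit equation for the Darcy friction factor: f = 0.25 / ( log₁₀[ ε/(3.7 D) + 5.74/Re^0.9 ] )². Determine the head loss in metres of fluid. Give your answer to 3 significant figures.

Q = 1.18 L/s = 1.18/1000 = 0.00118 m³/s.
Cross-sectional area A = πD²/4 = π(0.0259)²/4 = 0.0005269 m²; mean velocity V = Q/A = 0.00118/0.0005269 = 2.24 m/s.
Reynolds number Re = ρVD/μ = 788 · 2.24 · 0.0259 / 0.0011 = 4.156e+04.
Re > 4000 → turbulent. Relative roughness ε/D = 5e-06/0.0259 = 0.000193. Swamee-Jain: f = 0.25/(log₁₀[0.000193/3.7 + 5.74/4.156e+04^0.9])² = 0.25/(log₁₀[5.22e-05 + 0.0004])² = 0.25/(-3.345)² = 0.02235.
Darcy-Weisbach: ΔP = f(L/D)(ρV²/2) = 0.02235·(2870/0.0259)·(788·2.24²/2) = 0.02235·1.108e+05·1976 = 4.895e+06 Pa.
Head loss h_f = ΔP/(ρg) = 4.895e+06/(788·9.81) = 633 m.

h_f ≈ 633 m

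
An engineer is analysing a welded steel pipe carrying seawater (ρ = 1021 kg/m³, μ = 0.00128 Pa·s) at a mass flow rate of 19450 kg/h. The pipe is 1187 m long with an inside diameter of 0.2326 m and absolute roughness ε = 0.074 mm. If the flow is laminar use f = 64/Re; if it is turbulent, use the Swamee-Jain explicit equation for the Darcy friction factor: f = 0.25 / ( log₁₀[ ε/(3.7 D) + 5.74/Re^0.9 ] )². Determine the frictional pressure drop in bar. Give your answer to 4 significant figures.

ṁ = 19450 kg/h = 19450/3600 = 5.403 kg/s.
A = πD²/4 = π(0.2326)²/4 = 0.04249 m²; mean velocity V = ṁ/(ρA) = 5.403/(1021 · 0.04249) = 0.1245 m/s.
Reynolds number Re = ρVD/μ = 1021 · 0.1245 · 0.2326 / 0.00128 = 2.311e+04.
Re > 4000 → turbulent. Relative roughness ε/D = 7.4e-05/0.2326 = 0.000318. Swamee-Jain: f = 0.25/(log₁₀[0.000318/3.7 + 5.74/2.311e+04^0.9])² = 0.25/(log₁₀[8.6e-05 + 0.000679])² = 0.25/(-3.117)² = 0.02574.
Darcy-Weisbach: ΔP = f(L/D)(ρV²/2) = 0.02574·(1187/0.2326)·(1021·0.1245²/2) = 0.02574·5103·7.917 = 1040 Pa.
ΔP = 1040 Pa = 0.01040 bar.

ΔP ≈ 0.01040 bar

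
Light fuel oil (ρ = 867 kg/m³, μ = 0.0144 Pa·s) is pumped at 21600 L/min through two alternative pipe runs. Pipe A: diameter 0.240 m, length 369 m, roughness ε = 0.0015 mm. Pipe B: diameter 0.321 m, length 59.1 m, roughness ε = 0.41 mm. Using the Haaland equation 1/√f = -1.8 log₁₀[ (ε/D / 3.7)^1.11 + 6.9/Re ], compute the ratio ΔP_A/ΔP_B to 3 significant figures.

Pipe A: V = Q/A = 0.36/0.04524 = 7.958 m/s; Re = 1.15e+05; ε/D = 6.25e-06; Haaland → f = 0.01734; ΔP_A = f(L/D)(ρV²/2) = 7.319e+05 Pa.
Pipe B: V = Q/A = 0.36/0.08093 = 4.448 m/s; Re = 8.597e+04; ε/D = 0.00128; Haaland → f = 0.02317; ΔP_B = f(L/D)(ρV²/2) = 3.659e+04 Pa.
ΔP_A/ΔP_B = 7.319e+05/3.659e+04 = 20.0.

ΔP_A/ΔP_B ≈ 20.0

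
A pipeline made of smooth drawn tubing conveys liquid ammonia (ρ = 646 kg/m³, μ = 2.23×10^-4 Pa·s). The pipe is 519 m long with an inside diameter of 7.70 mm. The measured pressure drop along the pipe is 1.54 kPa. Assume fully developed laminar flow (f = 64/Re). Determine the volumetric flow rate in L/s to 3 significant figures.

For laminar flow, f = 64/Re with Re = ρVD/μ, so Darcy-Weisbach reduces to ΔP = 32μLV/D². Solving for V: V = ΔP·D²/(32μL) = 1540·(0.0077)²/(32·0.000223·519) = 0.02465 m/s.
Check: Re = ρVD/μ = 646·0.02465·0.0077/0.000223 = 549.9 < 2300, so the laminar assumption holds.
Q = V·A = 0.02465·(π/4·0.0077²) = 1.148e-06 m³/s = 0.00115 L/s.

Q ≈ 0.00115 L/s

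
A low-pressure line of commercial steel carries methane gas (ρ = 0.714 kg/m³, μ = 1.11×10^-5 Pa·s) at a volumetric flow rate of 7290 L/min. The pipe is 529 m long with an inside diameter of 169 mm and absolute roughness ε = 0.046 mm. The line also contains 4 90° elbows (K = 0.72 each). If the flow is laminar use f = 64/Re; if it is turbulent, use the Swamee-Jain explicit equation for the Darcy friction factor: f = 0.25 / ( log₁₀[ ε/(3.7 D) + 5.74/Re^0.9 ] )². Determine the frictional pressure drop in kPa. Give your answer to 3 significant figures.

ΔP ≈ 0.724 kPa

Q = 7290 L/min = 7290/60000 = 0.1215 m³/s.
Cross-sectional area A = πD²/4 = π(0.169)²/4 = 0.02243 m²; mean velocity V = Q/A = 0.1215/0.02243 = 5.416 m/s.
Reynolds number Re = ρVD/μ = 0.714 · 5.416 · 0.169 / 1.11e-05 = 5.888e+04.
Re > 4000 → turbulent. Relative roughness ε/D = 4.6e-05/0.169 = 0.000272. Swamee-Jain: f = 0.25/(log₁₀[0.000272/3.7 + 5.74/5.888e+04^0.9])² = 0.25/(log₁₀[7.36e-05 + 0.000292])² = 0.25/(-3.437)² = 0.02117.
Total minor-loss coefficient ΣK = 4·0.72 = 2.88.
ΔP = [f·L/D + ΣK]·(ρV²/2) = [0.02117·529/0.169 + 2.88]·(0.714·5.416²/2) = [66.26 + 2.88]·10.47 = 724.1 Pa.
ΔP = 724.1 Pa = 0.724 kPa.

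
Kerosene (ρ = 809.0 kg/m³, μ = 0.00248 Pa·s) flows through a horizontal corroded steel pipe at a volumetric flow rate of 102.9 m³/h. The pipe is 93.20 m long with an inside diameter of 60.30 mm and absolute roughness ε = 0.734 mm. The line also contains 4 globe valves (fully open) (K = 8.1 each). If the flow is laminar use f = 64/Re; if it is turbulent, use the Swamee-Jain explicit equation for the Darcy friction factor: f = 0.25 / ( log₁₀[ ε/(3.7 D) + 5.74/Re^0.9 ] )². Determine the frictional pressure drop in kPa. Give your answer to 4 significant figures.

ΔP ≈ 3879 kPa

Q = 102.9 m³/h = 102.9/3600 = 0.02858 m³/s.
Cross-sectional area A = πD²/4 = π(0.0603)²/4 = 0.002856 m²; mean velocity V = Q/A = 0.02858/0.002856 = 10.01 m/s.
Reynolds number Re = ρVD/μ = 809 · 10.01 · 0.0603 / 0.00248 = 1.969e+05.
Re > 4000 → turbulent. Relative roughness ε/D = 0.000734/0.0603 = 0.0122. Swamee-Jain: f = 0.25/(log₁₀[0.0122/3.7 + 5.74/1.969e+05^0.9])² = 0.25/(log₁₀[0.00329 + 9.87e-05])² = 0.25/(-2.47)² = 0.04098.
Total minor-loss coefficient ΣK = 4·8.1 = 32.4.
ΔP = [f·L/D + ΣK]·(ρV²/2) = [0.04098·93.2/0.0603 + 32.4]·(809·10.01²/2) = [63.34 + 32.4]·4.052e+04 = 3.879e+06 Pa.
ΔP = 3.879e+06 Pa = 3879 kPa.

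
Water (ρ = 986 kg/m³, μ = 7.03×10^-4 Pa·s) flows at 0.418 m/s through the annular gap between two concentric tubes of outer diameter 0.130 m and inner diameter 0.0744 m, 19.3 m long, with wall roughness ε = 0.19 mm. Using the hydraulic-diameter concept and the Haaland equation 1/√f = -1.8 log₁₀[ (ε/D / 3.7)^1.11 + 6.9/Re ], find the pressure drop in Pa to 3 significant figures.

Hydraulic diameter D_h = 4A/P = D_o - D_i = 0.13 - 0.0744 = 0.0556 m.
Re = ρVD_h/μ = 986·0.418·0.0556/0.000703 = 3.26e+04.
ε/D_h = 0.00019/0.0556 = 0.00342; Haaland gives 1/√f = -1.8 log₁₀[0.000428+0.000212] = 5.749, so f = 0.03026.
ΔP = f(L/D_h)(ρV²/2) = 0.03026·19.3/0.0556·86.14 = 904.7 Pa.

ΔP ≈ 905 Pa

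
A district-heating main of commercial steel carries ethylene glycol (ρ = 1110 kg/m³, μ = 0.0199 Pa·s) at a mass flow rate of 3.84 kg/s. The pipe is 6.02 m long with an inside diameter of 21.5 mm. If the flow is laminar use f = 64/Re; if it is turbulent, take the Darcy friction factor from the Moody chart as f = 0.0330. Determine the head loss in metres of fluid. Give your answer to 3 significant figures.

A = πD²/4 = π(0.0215)²/4 = 0.0003631 m²; mean velocity V = ṁ/(ρA) = 3.84/(1110 · 0.0003631) = 9.529 m/s.
Reynolds number Re = ρVD/μ = 1110 · 9.529 · 0.0215 / 0.0199 = 1.143e+04.
Re > 4000 → turbulent; use the Moody-chart value f = 0.0330.
Darcy-Weisbach: ΔP = f(L/D)(ρV²/2) = 0.033·(6.02/0.0215)·(1110·9.529²/2) = 0.033·280·5.039e+04 = 4.656e+05 Pa.
Head loss h_f = ΔP/(ρg) = 4.656e+05/(1110·9.81) = 42.8 m.

h_f ≈ 42.8 m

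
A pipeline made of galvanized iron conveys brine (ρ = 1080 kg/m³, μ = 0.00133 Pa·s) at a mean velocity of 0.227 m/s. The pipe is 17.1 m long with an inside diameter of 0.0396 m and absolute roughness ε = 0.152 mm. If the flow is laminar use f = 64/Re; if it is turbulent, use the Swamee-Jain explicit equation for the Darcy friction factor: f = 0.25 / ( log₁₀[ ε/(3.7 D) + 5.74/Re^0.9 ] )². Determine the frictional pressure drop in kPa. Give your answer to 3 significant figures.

ΔP ≈ 0.469 kPa

Reynolds number Re = ρVD/μ = 1080 · 0.227 · 0.0396 / 0.00133 = 7300.
Re > 4000 → turbulent. Relative roughness ε/D = 0.000152/0.0396 = 0.00384. Swamee-Jain: f = 0.25/(log₁₀[0.00384/3.7 + 5.74/7300^0.9])² = 0.25/(log₁₀[0.00104 + 0.00191])² = 0.25/(-2.53)² = 0.03906.
Darcy-Weisbach: ΔP = f(L/D)(ρV²/2) = 0.03906·(17.1/0.0396)·(1080·0.227²/2) = 0.03906·431.8·27.83 = 469.3 Pa.
ΔP = 469.3 Pa = 0.469 kPa.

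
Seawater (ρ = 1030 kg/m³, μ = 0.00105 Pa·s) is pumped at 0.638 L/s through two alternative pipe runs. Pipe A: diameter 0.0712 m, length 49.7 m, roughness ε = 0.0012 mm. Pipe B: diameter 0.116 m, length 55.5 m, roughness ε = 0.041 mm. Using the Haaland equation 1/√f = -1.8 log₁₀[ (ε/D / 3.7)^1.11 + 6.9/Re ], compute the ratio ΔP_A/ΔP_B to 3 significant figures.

ΔP_A/ΔP_B ≈ 8.88

Pipe A: V = Q/A = 0.000638/0.003982 = 0.1602 m/s; Re = 1.119e+04; ε/D = 1.69e-05; Haaland → f = 0.02997; ΔP_A = f(L/D)(ρV²/2) = 276.6 Pa.
Pipe B: V = Q/A = 0.000638/0.01057 = 0.06037 m/s; Re = 6869; ε/D = 0.000353; Haaland → f = 0.03468; ΔP_B = f(L/D)(ρV²/2) = 31.14 Pa.
ΔP_A/ΔP_B = 276.6/31.14 = 8.88.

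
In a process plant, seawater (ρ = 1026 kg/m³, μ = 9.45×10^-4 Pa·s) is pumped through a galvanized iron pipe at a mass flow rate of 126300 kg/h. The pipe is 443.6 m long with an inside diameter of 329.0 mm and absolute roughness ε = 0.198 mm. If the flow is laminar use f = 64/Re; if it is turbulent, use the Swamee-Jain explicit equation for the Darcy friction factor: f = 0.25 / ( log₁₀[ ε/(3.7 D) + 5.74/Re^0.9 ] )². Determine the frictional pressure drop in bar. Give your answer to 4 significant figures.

ṁ = 126300 kg/h = 126300/3600 = 35.08 kg/s.
A = πD²/4 = π(0.329)²/4 = 0.08501 m²; mean velocity V = ṁ/(ρA) = 35.08/(1026 · 0.08501) = 0.4022 m/s.
Reynolds number Re = ρVD/μ = 1026 · 0.4022 · 0.329 / 0.000945 = 1.437e+05.
Re > 4000 → turbulent. Relative roughness ε/D = 0.000198/0.329 = 0.000602. Swamee-Jain: f = 0.25/(log₁₀[0.000602/3.7 + 5.74/1.437e+05^0.9])² = 0.25/(log₁₀[0.000163 + 0.000131])² = 0.25/(-3.532)² = 0.02004.
Darcy-Weisbach: ΔP = f(L/D)(ρV²/2) = 0.02004·(443.6/0.329)·(1026·0.4022²/2) = 0.02004·1348·83 = 2242 Pa.
ΔP = 2242 Pa = 0.02242 bar.

ΔP ≈ 0.02242 bar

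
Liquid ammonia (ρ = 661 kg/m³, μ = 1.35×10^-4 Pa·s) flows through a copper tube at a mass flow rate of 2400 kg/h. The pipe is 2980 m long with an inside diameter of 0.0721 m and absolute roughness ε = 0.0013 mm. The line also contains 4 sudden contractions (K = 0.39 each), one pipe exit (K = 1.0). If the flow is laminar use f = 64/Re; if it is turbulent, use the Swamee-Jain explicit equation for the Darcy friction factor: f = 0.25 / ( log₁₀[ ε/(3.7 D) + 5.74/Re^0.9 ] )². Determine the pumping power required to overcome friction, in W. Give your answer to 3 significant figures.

P ≈ 15.6 W

ṁ = 2400 kg/h = 2400/3600 = 0.6667 kg/s.
A = πD²/4 = π(0.0721)²/4 = 0.004083 m²; mean velocity V = ṁ/(ρA) = 0.6667/(661 · 0.004083) = 0.247 m/s.
Reynolds number Re = ρVD/μ = 661 · 0.247 · 0.0721 / 0.000135 = 8.721e+04.
Re > 4000 → turbulent. Relative roughness ε/D = 1.3e-06/0.0721 = 1.8e-05. Swamee-Jain: f = 0.25/(log₁₀[1.8e-05/3.7 + 5.74/8.721e+04^0.9])² = 0.25/(log₁₀[4.87e-06 + 0.000205])² = 0.25/(-3.677)² = 0.01849.
Total minor-loss coefficient ΣK = 4·0.39 + 1·1 = 2.56.
ΔP = [f·L/D + ΣK]·(ρV²/2) = [0.01849·2980/0.0721 + 2.56]·(661·0.247²/2) = [764.1 + 2.56]·20.17 = 1.546e+04 Pa.
Q = ṁ/ρ = 0.6667/661 = 0.001009 m³/s.
Pumping power P = QΔP = 0.001009·1.546e+04 = 15.59 W = 15.6 W.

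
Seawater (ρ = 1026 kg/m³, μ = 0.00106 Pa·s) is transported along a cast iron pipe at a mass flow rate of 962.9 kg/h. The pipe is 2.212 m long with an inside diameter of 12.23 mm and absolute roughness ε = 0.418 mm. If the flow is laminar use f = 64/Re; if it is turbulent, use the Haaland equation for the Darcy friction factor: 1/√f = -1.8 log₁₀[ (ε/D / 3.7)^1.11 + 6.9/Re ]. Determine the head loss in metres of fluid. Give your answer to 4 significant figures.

ṁ = 962.9 kg/h = 962.9/3600 = 0.2675 kg/s.
A = πD²/4 = π(0.01223)²/4 = 0.0001175 m²; mean velocity V = ṁ/(ρA) = 0.2675/(1026 · 0.0001175) = 2.219 m/s.
Reynolds number Re = ρVD/μ = 1026 · 2.219 · 0.01223 / 0.00106 = 2.627e+04.
Re > 4000 → turbulent. Relative roughness ε/D = 0.000418/0.01223 = 0.0342. Haaland: 1/√f = -1.8 log₁₀[(0.0342/3.7)^1.11 + 6.9/2.627e+04] = -1.8 log₁₀[0.00552 + 0.000263] = 4.028, so f = 0.06162.
Darcy-Weisbach: ΔP = f(L/D)(ρV²/2) = 0.06162·(2.212/0.01223)·(1026·2.219²/2) = 0.06162·180.9·2526 = 2.816e+04 Pa.
Head loss h_f = ΔP/(ρg) = 2.816e+04/(1026·9.81) = 2.797 m.

h_f ≈ 2.797 m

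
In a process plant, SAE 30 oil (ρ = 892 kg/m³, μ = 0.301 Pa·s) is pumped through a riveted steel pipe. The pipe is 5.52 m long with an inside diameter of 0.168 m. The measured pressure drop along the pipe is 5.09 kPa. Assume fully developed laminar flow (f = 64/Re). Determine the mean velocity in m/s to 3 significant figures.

V ≈ 2.70 m/s

For laminar flow, f = 64/Re with Re = ρVD/μ, so Darcy-Weisbach reduces to ΔP = 32μLV/D². Solving for V: V = ΔP·D²/(32μL) = 5090·(0.168)²/(32·0.301·5.52) = 2.702 m/s.
Check: Re = ρVD/μ = 892·2.702·0.168/0.301 = 1345 < 2300, so the laminar assumption holds.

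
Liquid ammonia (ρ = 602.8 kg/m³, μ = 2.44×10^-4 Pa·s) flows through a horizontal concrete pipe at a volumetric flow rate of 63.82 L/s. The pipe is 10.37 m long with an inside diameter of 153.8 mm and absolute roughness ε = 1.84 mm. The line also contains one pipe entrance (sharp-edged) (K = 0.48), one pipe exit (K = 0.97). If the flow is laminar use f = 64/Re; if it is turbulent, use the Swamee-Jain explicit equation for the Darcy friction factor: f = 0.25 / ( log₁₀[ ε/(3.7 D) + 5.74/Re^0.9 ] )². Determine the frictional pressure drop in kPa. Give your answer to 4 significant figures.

Q = 63.82 L/s = 63.82/1000 = 0.06382 m³/s.
Cross-sectional area A = πD²/4 = π(0.1538)²/4 = 0.01858 m²; mean velocity V = Q/A = 0.06382/0.01858 = 3.435 m/s.
Reynolds number Re = ρVD/μ = 602.8 · 3.435 · 0.1538 / 0.000244 = 1.305e+06.
Re > 4000 → turbulent. Relative roughness ε/D = 0.00184/0.1538 = 0.012. Swamee-Jain: f = 0.25/(log₁₀[0.012/3.7 + 5.74/1.305e+06^0.9])² = 0.25/(log₁₀[0.00323 + 1.8e-05])² = 0.25/(-2.488)² = 0.04039.
Total minor-loss coefficient ΣK = 1·0.48 + 1·0.97 = 1.45.
ΔP = [f·L/D + ΣK]·(ρV²/2) = [0.04039·10.37/0.1538 + 1.45]·(602.8·3.435²/2) = [2.723 + 1.45]·3557 = 1.484e+04 Pa.
ΔP = 1.484e+04 Pa = 14.84 kPa.

ΔP ≈ 14.84 kPa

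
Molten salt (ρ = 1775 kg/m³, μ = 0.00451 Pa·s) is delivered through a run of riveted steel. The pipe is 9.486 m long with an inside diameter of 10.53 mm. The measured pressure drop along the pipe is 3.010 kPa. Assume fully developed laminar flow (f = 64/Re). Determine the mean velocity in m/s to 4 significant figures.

For laminar flow, f = 64/Re with Re = ρVD/μ, so Darcy-Weisbach reduces to ΔP = 32μLV/D². Solving for V: V = ΔP·D²/(32μL) = 3010·(0.01053)²/(32·0.00451·9.486) = 0.2438 m/s.
Check: Re = ρVD/μ = 1775·0.2438·0.01053/0.00451 = 1010 < 2300, so the laminar assumption holds.

V ≈ 0.2438 m/s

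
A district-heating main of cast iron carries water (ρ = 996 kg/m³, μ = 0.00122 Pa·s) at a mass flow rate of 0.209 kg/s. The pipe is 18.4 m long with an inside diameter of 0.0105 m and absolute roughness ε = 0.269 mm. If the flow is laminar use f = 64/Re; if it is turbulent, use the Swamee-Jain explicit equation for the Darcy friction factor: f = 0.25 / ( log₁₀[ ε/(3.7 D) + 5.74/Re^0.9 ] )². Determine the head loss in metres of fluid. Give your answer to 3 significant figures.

h_f ≈ 29.3 m

A = πD²/4 = π(0.0105)²/4 = 8.659e-05 m²; mean velocity V = ṁ/(ρA) = 0.209/(996 · 8.659e-05) = 2.423 m/s.
Reynolds number Re = ρVD/μ = 996 · 2.423 · 0.0105 / 0.00122 = 2.077e+04.
Re > 4000 → turbulent. Relative roughness ε/D = 0.000269/0.0105 = 0.0256. Swamee-Jain: f = 0.25/(log₁₀[0.0256/3.7 + 5.74/2.077e+04^0.9])² = 0.25/(log₁₀[0.00692 + 0.000747])² = 0.25/(-2.115)² = 0.05588.
Darcy-Weisbach: ΔP = f(L/D)(ρV²/2) = 0.05588·(18.4/0.0105)·(996·2.423²/2) = 0.05588·1752·2925 = 2.864e+05 Pa.
Head loss h_f = ΔP/(ρg) = 2.864e+05/(996·9.81) = 29.3 m.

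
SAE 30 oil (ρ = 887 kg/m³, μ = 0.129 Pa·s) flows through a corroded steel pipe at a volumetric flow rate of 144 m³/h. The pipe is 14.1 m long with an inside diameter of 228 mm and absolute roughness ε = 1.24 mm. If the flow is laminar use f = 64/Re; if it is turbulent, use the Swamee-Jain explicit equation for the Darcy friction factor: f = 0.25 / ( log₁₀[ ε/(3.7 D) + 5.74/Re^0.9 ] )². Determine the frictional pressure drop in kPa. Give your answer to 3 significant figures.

ΔP ≈ 1.10 kPa

Q = 144 m³/h = 144/3600 = 0.04 m³/s.
Cross-sectional area A = πD²/4 = π(0.228)²/4 = 0.04083 m²; mean velocity V = Q/A = 0.04/0.04083 = 0.9797 m/s.
Reynolds number Re = ρVD/μ = 887 · 0.9797 · 0.228 / 0.129 = 1536.
Re < 2300 → laminar flow, so f = 64/Re = 64/1536 = 0.04167 (the turbulent correlation is not needed).
Darcy-Weisbach: ΔP = f(L/D)(ρV²/2) = 0.04167·(14.1/0.228)·(887·0.9797²/2) = 0.04167·61.84·425.7 = 1097 Pa.
ΔP = 1097 Pa = 1.10 kPa.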